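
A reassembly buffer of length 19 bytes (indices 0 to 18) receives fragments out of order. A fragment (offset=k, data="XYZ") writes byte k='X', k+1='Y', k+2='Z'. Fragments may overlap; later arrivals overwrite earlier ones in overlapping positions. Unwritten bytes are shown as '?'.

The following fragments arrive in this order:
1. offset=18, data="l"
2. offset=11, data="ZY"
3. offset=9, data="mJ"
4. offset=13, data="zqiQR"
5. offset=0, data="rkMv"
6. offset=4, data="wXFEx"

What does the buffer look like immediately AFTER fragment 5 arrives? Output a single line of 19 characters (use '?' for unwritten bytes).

Answer: rkMv?????mJZYzqiQRl

Derivation:
Fragment 1: offset=18 data="l" -> buffer=??????????????????l
Fragment 2: offset=11 data="ZY" -> buffer=???????????ZY?????l
Fragment 3: offset=9 data="mJ" -> buffer=?????????mJZY?????l
Fragment 4: offset=13 data="zqiQR" -> buffer=?????????mJZYzqiQRl
Fragment 5: offset=0 data="rkMv" -> buffer=rkMv?????mJZYzqiQRl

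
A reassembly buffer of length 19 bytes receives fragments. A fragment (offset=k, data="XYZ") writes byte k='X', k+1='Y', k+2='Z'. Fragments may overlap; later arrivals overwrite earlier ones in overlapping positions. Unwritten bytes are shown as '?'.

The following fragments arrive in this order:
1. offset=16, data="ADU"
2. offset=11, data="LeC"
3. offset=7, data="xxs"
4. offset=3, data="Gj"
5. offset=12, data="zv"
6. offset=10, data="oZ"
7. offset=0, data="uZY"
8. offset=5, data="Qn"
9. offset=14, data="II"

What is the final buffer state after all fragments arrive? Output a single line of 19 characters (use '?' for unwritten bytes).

Answer: uZYGjQnxxsoZzvIIADU

Derivation:
Fragment 1: offset=16 data="ADU" -> buffer=????????????????ADU
Fragment 2: offset=11 data="LeC" -> buffer=???????????LeC??ADU
Fragment 3: offset=7 data="xxs" -> buffer=???????xxs?LeC??ADU
Fragment 4: offset=3 data="Gj" -> buffer=???Gj??xxs?LeC??ADU
Fragment 5: offset=12 data="zv" -> buffer=???Gj??xxs?Lzv??ADU
Fragment 6: offset=10 data="oZ" -> buffer=???Gj??xxsoZzv??ADU
Fragment 7: offset=0 data="uZY" -> buffer=uZYGj??xxsoZzv??ADU
Fragment 8: offset=5 data="Qn" -> buffer=uZYGjQnxxsoZzv??ADU
Fragment 9: offset=14 data="II" -> buffer=uZYGjQnxxsoZzvIIADU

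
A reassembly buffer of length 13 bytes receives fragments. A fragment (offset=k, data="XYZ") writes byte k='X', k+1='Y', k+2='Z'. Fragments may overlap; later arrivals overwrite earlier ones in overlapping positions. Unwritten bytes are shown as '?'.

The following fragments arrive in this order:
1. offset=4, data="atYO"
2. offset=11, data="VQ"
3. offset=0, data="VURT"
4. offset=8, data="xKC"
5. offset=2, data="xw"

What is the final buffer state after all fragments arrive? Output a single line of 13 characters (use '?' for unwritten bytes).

Fragment 1: offset=4 data="atYO" -> buffer=????atYO?????
Fragment 2: offset=11 data="VQ" -> buffer=????atYO???VQ
Fragment 3: offset=0 data="VURT" -> buffer=VURTatYO???VQ
Fragment 4: offset=8 data="xKC" -> buffer=VURTatYOxKCVQ
Fragment 5: offset=2 data="xw" -> buffer=VUxwatYOxKCVQ

Answer: VUxwatYOxKCVQ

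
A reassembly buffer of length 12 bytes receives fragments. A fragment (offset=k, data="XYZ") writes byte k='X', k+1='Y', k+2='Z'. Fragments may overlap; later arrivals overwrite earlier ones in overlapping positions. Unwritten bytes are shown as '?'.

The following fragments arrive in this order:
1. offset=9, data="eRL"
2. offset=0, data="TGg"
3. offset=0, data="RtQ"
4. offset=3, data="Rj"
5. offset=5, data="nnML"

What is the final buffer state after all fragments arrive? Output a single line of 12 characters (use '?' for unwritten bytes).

Answer: RtQRjnnMLeRL

Derivation:
Fragment 1: offset=9 data="eRL" -> buffer=?????????eRL
Fragment 2: offset=0 data="TGg" -> buffer=TGg??????eRL
Fragment 3: offset=0 data="RtQ" -> buffer=RtQ??????eRL
Fragment 4: offset=3 data="Rj" -> buffer=RtQRj????eRL
Fragment 5: offset=5 data="nnML" -> buffer=RtQRjnnMLeRL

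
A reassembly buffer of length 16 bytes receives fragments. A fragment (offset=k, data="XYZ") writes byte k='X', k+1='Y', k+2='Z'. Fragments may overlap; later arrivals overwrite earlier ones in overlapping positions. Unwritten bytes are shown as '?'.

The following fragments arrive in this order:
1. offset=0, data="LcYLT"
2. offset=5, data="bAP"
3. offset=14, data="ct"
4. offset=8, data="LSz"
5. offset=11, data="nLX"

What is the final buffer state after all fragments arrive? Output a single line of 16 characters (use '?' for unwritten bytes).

Fragment 1: offset=0 data="LcYLT" -> buffer=LcYLT???????????
Fragment 2: offset=5 data="bAP" -> buffer=LcYLTbAP????????
Fragment 3: offset=14 data="ct" -> buffer=LcYLTbAP??????ct
Fragment 4: offset=8 data="LSz" -> buffer=LcYLTbAPLSz???ct
Fragment 5: offset=11 data="nLX" -> buffer=LcYLTbAPLSznLXct

Answer: LcYLTbAPLSznLXct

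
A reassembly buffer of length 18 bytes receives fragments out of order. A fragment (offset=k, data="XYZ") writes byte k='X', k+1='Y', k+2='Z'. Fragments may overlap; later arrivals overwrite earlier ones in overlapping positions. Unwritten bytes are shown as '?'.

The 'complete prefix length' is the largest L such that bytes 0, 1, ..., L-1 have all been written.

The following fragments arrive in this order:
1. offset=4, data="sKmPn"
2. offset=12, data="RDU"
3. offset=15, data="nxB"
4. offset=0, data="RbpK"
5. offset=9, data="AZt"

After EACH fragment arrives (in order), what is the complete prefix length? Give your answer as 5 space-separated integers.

Fragment 1: offset=4 data="sKmPn" -> buffer=????sKmPn????????? -> prefix_len=0
Fragment 2: offset=12 data="RDU" -> buffer=????sKmPn???RDU??? -> prefix_len=0
Fragment 3: offset=15 data="nxB" -> buffer=????sKmPn???RDUnxB -> prefix_len=0
Fragment 4: offset=0 data="RbpK" -> buffer=RbpKsKmPn???RDUnxB -> prefix_len=9
Fragment 5: offset=9 data="AZt" -> buffer=RbpKsKmPnAZtRDUnxB -> prefix_len=18

Answer: 0 0 0 9 18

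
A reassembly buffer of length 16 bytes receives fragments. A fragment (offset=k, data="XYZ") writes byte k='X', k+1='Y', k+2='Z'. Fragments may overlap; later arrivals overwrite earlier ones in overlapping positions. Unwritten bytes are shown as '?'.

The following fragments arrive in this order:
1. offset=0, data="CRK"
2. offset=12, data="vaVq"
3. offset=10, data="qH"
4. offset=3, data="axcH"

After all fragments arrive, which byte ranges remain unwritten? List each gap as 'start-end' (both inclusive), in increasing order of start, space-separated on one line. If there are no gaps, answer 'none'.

Fragment 1: offset=0 len=3
Fragment 2: offset=12 len=4
Fragment 3: offset=10 len=2
Fragment 4: offset=3 len=4
Gaps: 7-9

Answer: 7-9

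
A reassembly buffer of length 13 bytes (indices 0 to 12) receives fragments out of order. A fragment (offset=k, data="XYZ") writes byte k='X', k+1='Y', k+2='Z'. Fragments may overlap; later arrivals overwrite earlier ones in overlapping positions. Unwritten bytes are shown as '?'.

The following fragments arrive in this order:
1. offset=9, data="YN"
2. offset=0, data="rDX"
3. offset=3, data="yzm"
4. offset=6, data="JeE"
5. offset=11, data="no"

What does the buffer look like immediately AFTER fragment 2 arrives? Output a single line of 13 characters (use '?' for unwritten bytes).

Fragment 1: offset=9 data="YN" -> buffer=?????????YN??
Fragment 2: offset=0 data="rDX" -> buffer=rDX??????YN??

Answer: rDX??????YN??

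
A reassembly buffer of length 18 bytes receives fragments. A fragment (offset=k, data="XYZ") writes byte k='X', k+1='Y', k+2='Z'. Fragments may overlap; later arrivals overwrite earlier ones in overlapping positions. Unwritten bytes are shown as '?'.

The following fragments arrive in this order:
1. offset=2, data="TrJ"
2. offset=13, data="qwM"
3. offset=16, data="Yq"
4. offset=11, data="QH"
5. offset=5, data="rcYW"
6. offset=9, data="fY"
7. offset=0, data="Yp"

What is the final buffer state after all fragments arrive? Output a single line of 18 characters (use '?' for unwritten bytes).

Fragment 1: offset=2 data="TrJ" -> buffer=??TrJ?????????????
Fragment 2: offset=13 data="qwM" -> buffer=??TrJ????????qwM??
Fragment 3: offset=16 data="Yq" -> buffer=??TrJ????????qwMYq
Fragment 4: offset=11 data="QH" -> buffer=??TrJ??????QHqwMYq
Fragment 5: offset=5 data="rcYW" -> buffer=??TrJrcYW??QHqwMYq
Fragment 6: offset=9 data="fY" -> buffer=??TrJrcYWfYQHqwMYq
Fragment 7: offset=0 data="Yp" -> buffer=YpTrJrcYWfYQHqwMYq

Answer: YpTrJrcYWfYQHqwMYq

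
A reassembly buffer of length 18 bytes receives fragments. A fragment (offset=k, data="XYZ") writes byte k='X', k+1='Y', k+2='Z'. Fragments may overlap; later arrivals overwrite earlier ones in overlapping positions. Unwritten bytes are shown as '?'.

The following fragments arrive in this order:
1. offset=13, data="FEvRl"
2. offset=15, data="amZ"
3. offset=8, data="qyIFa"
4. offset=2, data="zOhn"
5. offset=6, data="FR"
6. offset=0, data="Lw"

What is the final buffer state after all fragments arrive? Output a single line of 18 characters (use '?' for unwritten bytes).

Answer: LwzOhnFRqyIFaFEamZ

Derivation:
Fragment 1: offset=13 data="FEvRl" -> buffer=?????????????FEvRl
Fragment 2: offset=15 data="amZ" -> buffer=?????????????FEamZ
Fragment 3: offset=8 data="qyIFa" -> buffer=????????qyIFaFEamZ
Fragment 4: offset=2 data="zOhn" -> buffer=??zOhn??qyIFaFEamZ
Fragment 5: offset=6 data="FR" -> buffer=??zOhnFRqyIFaFEamZ
Fragment 6: offset=0 data="Lw" -> buffer=LwzOhnFRqyIFaFEamZ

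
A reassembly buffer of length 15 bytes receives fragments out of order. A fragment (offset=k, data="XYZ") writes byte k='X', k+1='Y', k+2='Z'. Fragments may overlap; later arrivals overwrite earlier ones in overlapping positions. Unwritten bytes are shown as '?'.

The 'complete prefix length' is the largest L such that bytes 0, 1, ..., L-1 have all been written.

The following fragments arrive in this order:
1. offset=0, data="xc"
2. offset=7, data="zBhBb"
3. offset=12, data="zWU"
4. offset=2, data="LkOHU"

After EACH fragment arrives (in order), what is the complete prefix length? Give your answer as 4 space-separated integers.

Fragment 1: offset=0 data="xc" -> buffer=xc????????????? -> prefix_len=2
Fragment 2: offset=7 data="zBhBb" -> buffer=xc?????zBhBb??? -> prefix_len=2
Fragment 3: offset=12 data="zWU" -> buffer=xc?????zBhBbzWU -> prefix_len=2
Fragment 4: offset=2 data="LkOHU" -> buffer=xcLkOHUzBhBbzWU -> prefix_len=15

Answer: 2 2 2 15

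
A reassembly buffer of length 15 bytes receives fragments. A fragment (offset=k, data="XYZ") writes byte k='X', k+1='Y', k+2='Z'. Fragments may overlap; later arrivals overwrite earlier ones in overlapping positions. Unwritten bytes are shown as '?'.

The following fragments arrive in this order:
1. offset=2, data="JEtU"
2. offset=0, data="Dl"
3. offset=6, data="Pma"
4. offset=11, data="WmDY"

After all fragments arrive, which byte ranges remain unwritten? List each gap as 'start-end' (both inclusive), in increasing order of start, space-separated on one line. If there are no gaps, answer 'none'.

Fragment 1: offset=2 len=4
Fragment 2: offset=0 len=2
Fragment 3: offset=6 len=3
Fragment 4: offset=11 len=4
Gaps: 9-10

Answer: 9-10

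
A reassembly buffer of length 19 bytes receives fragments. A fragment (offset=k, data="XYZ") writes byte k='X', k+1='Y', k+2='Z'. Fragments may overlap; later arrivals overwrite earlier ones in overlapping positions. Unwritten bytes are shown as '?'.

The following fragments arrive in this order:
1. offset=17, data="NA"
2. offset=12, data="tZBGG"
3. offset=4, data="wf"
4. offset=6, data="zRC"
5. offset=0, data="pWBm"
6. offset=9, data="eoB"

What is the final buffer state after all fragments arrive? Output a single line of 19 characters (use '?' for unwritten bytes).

Answer: pWBmwfzRCeoBtZBGGNA

Derivation:
Fragment 1: offset=17 data="NA" -> buffer=?????????????????NA
Fragment 2: offset=12 data="tZBGG" -> buffer=????????????tZBGGNA
Fragment 3: offset=4 data="wf" -> buffer=????wf??????tZBGGNA
Fragment 4: offset=6 data="zRC" -> buffer=????wfzRC???tZBGGNA
Fragment 5: offset=0 data="pWBm" -> buffer=pWBmwfzRC???tZBGGNA
Fragment 6: offset=9 data="eoB" -> buffer=pWBmwfzRCeoBtZBGGNA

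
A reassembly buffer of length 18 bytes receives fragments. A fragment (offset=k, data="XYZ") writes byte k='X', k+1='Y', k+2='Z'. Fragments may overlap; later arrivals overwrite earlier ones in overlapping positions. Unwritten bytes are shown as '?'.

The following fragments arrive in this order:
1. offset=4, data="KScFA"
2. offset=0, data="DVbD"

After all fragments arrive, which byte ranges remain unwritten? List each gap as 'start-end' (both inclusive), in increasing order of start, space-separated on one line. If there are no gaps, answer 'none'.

Answer: 9-17

Derivation:
Fragment 1: offset=4 len=5
Fragment 2: offset=0 len=4
Gaps: 9-17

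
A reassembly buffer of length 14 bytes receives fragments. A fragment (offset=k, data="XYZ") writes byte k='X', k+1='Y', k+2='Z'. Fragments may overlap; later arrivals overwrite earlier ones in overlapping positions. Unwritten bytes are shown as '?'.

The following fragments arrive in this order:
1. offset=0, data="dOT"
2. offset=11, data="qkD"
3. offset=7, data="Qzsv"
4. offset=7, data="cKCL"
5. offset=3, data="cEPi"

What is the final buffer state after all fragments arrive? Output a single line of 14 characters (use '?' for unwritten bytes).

Answer: dOTcEPicKCLqkD

Derivation:
Fragment 1: offset=0 data="dOT" -> buffer=dOT???????????
Fragment 2: offset=11 data="qkD" -> buffer=dOT????????qkD
Fragment 3: offset=7 data="Qzsv" -> buffer=dOT????QzsvqkD
Fragment 4: offset=7 data="cKCL" -> buffer=dOT????cKCLqkD
Fragment 5: offset=3 data="cEPi" -> buffer=dOTcEPicKCLqkD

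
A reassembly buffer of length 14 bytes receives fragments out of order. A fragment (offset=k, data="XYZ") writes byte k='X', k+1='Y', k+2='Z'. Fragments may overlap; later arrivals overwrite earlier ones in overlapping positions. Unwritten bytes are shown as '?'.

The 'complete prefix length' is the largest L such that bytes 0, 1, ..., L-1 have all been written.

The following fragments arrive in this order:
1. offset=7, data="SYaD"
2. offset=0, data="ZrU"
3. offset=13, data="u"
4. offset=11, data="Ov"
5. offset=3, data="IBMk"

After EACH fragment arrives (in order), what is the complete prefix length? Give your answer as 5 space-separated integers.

Answer: 0 3 3 3 14

Derivation:
Fragment 1: offset=7 data="SYaD" -> buffer=???????SYaD??? -> prefix_len=0
Fragment 2: offset=0 data="ZrU" -> buffer=ZrU????SYaD??? -> prefix_len=3
Fragment 3: offset=13 data="u" -> buffer=ZrU????SYaD??u -> prefix_len=3
Fragment 4: offset=11 data="Ov" -> buffer=ZrU????SYaDOvu -> prefix_len=3
Fragment 5: offset=3 data="IBMk" -> buffer=ZrUIBMkSYaDOvu -> prefix_len=14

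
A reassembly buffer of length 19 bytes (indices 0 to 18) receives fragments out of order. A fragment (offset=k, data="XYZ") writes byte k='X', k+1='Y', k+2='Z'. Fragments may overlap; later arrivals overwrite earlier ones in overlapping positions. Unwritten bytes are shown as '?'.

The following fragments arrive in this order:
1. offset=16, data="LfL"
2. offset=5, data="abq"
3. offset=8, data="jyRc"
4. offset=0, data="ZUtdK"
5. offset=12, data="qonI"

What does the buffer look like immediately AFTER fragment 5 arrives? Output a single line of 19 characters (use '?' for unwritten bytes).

Answer: ZUtdKabqjyRcqonILfL

Derivation:
Fragment 1: offset=16 data="LfL" -> buffer=????????????????LfL
Fragment 2: offset=5 data="abq" -> buffer=?????abq????????LfL
Fragment 3: offset=8 data="jyRc" -> buffer=?????abqjyRc????LfL
Fragment 4: offset=0 data="ZUtdK" -> buffer=ZUtdKabqjyRc????LfL
Fragment 5: offset=12 data="qonI" -> buffer=ZUtdKabqjyRcqonILfL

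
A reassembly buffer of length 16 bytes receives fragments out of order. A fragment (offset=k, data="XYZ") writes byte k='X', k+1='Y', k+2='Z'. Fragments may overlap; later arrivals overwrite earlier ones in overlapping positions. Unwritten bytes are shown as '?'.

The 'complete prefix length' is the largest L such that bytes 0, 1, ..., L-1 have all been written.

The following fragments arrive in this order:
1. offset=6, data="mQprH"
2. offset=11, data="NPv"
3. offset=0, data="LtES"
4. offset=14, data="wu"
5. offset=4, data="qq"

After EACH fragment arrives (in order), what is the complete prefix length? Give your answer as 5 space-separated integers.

Answer: 0 0 4 4 16

Derivation:
Fragment 1: offset=6 data="mQprH" -> buffer=??????mQprH????? -> prefix_len=0
Fragment 2: offset=11 data="NPv" -> buffer=??????mQprHNPv?? -> prefix_len=0
Fragment 3: offset=0 data="LtES" -> buffer=LtES??mQprHNPv?? -> prefix_len=4
Fragment 4: offset=14 data="wu" -> buffer=LtES??mQprHNPvwu -> prefix_len=4
Fragment 5: offset=4 data="qq" -> buffer=LtESqqmQprHNPvwu -> prefix_len=16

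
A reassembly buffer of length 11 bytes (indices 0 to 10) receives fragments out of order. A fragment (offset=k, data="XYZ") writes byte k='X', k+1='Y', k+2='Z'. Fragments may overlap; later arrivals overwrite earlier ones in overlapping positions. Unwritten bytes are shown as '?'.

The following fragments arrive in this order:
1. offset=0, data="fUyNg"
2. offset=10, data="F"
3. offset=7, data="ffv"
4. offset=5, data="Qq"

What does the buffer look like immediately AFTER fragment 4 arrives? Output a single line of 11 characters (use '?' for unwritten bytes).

Fragment 1: offset=0 data="fUyNg" -> buffer=fUyNg??????
Fragment 2: offset=10 data="F" -> buffer=fUyNg?????F
Fragment 3: offset=7 data="ffv" -> buffer=fUyNg??ffvF
Fragment 4: offset=5 data="Qq" -> buffer=fUyNgQqffvF

Answer: fUyNgQqffvF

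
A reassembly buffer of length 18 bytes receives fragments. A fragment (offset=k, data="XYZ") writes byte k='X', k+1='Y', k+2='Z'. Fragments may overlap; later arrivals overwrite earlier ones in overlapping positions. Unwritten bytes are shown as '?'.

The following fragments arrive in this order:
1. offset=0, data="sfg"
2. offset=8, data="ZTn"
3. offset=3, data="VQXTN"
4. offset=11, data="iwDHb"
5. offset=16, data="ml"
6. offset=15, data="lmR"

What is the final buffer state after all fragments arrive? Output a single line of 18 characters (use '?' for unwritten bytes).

Fragment 1: offset=0 data="sfg" -> buffer=sfg???????????????
Fragment 2: offset=8 data="ZTn" -> buffer=sfg?????ZTn???????
Fragment 3: offset=3 data="VQXTN" -> buffer=sfgVQXTNZTn???????
Fragment 4: offset=11 data="iwDHb" -> buffer=sfgVQXTNZTniwDHb??
Fragment 5: offset=16 data="ml" -> buffer=sfgVQXTNZTniwDHbml
Fragment 6: offset=15 data="lmR" -> buffer=sfgVQXTNZTniwDHlmR

Answer: sfgVQXTNZTniwDHlmR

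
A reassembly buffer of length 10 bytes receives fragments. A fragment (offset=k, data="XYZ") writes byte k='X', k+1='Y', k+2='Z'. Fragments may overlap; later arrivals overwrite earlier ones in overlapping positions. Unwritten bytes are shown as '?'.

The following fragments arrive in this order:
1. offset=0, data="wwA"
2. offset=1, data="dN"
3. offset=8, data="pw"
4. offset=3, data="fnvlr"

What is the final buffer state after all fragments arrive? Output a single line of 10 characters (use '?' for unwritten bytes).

Fragment 1: offset=0 data="wwA" -> buffer=wwA???????
Fragment 2: offset=1 data="dN" -> buffer=wdN???????
Fragment 3: offset=8 data="pw" -> buffer=wdN?????pw
Fragment 4: offset=3 data="fnvlr" -> buffer=wdNfnvlrpw

Answer: wdNfnvlrpw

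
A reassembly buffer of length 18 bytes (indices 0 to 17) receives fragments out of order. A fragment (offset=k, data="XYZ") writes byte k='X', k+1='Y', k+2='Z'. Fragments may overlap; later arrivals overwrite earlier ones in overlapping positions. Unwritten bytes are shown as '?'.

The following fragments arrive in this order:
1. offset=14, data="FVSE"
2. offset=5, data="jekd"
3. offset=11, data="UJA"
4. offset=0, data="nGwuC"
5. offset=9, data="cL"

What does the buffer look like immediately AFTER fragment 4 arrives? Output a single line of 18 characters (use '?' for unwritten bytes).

Fragment 1: offset=14 data="FVSE" -> buffer=??????????????FVSE
Fragment 2: offset=5 data="jekd" -> buffer=?????jekd?????FVSE
Fragment 3: offset=11 data="UJA" -> buffer=?????jekd??UJAFVSE
Fragment 4: offset=0 data="nGwuC" -> buffer=nGwuCjekd??UJAFVSE

Answer: nGwuCjekd??UJAFVSE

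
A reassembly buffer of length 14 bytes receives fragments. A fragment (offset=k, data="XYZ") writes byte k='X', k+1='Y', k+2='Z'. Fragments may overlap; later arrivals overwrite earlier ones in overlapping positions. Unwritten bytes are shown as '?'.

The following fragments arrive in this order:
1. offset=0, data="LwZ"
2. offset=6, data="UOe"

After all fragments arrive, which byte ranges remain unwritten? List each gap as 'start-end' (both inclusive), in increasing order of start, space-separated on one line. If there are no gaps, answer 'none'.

Fragment 1: offset=0 len=3
Fragment 2: offset=6 len=3
Gaps: 3-5 9-13

Answer: 3-5 9-13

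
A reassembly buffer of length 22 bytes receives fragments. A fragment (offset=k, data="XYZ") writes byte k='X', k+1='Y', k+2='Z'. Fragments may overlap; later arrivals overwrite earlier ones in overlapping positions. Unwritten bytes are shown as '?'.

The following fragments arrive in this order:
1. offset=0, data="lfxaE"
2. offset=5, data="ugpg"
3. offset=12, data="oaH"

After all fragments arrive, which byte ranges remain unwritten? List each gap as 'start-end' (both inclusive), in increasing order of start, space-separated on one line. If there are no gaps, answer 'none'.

Answer: 9-11 15-21

Derivation:
Fragment 1: offset=0 len=5
Fragment 2: offset=5 len=4
Fragment 3: offset=12 len=3
Gaps: 9-11 15-21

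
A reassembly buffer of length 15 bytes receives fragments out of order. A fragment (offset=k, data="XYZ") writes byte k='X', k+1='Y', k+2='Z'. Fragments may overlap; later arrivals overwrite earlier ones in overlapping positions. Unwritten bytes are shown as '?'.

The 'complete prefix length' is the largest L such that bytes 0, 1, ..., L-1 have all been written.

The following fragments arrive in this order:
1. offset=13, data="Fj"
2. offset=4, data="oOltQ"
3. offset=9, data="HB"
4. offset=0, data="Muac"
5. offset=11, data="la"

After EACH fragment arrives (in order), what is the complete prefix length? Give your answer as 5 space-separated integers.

Fragment 1: offset=13 data="Fj" -> buffer=?????????????Fj -> prefix_len=0
Fragment 2: offset=4 data="oOltQ" -> buffer=????oOltQ????Fj -> prefix_len=0
Fragment 3: offset=9 data="HB" -> buffer=????oOltQHB??Fj -> prefix_len=0
Fragment 4: offset=0 data="Muac" -> buffer=MuacoOltQHB??Fj -> prefix_len=11
Fragment 5: offset=11 data="la" -> buffer=MuacoOltQHBlaFj -> prefix_len=15

Answer: 0 0 0 11 15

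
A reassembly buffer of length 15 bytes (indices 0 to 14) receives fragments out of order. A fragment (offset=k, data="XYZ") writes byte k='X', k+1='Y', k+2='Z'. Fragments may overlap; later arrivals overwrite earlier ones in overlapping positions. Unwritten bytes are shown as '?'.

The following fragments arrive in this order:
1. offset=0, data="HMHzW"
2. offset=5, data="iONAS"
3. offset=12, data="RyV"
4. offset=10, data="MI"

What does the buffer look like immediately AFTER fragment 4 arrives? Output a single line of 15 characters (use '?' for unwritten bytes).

Answer: HMHzWiONASMIRyV

Derivation:
Fragment 1: offset=0 data="HMHzW" -> buffer=HMHzW??????????
Fragment 2: offset=5 data="iONAS" -> buffer=HMHzWiONAS?????
Fragment 3: offset=12 data="RyV" -> buffer=HMHzWiONAS??RyV
Fragment 4: offset=10 data="MI" -> buffer=HMHzWiONASMIRyV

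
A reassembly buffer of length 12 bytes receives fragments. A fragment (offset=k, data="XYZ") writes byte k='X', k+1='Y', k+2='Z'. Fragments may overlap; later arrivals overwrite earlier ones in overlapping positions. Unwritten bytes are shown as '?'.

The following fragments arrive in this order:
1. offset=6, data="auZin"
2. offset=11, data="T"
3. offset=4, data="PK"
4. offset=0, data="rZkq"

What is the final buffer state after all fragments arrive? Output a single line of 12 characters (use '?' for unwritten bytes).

Fragment 1: offset=6 data="auZin" -> buffer=??????auZin?
Fragment 2: offset=11 data="T" -> buffer=??????auZinT
Fragment 3: offset=4 data="PK" -> buffer=????PKauZinT
Fragment 4: offset=0 data="rZkq" -> buffer=rZkqPKauZinT

Answer: rZkqPKauZinT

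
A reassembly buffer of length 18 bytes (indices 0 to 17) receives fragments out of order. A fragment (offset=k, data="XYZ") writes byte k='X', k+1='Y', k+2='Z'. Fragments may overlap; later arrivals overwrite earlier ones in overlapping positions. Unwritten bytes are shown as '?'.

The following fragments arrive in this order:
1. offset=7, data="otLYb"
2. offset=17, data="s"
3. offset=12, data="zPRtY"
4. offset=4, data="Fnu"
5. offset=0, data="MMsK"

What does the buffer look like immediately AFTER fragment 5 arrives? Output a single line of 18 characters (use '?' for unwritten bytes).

Answer: MMsKFnuotLYbzPRtYs

Derivation:
Fragment 1: offset=7 data="otLYb" -> buffer=???????otLYb??????
Fragment 2: offset=17 data="s" -> buffer=???????otLYb?????s
Fragment 3: offset=12 data="zPRtY" -> buffer=???????otLYbzPRtYs
Fragment 4: offset=4 data="Fnu" -> buffer=????FnuotLYbzPRtYs
Fragment 5: offset=0 data="MMsK" -> buffer=MMsKFnuotLYbzPRtYs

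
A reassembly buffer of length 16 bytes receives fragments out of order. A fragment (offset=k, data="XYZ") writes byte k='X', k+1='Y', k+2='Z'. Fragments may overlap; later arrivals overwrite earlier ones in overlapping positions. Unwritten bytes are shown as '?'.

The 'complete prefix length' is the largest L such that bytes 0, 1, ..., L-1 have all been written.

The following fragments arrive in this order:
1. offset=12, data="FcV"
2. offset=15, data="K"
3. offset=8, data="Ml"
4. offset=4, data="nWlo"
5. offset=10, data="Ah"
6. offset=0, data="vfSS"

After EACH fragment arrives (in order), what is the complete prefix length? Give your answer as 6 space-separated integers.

Fragment 1: offset=12 data="FcV" -> buffer=????????????FcV? -> prefix_len=0
Fragment 2: offset=15 data="K" -> buffer=????????????FcVK -> prefix_len=0
Fragment 3: offset=8 data="Ml" -> buffer=????????Ml??FcVK -> prefix_len=0
Fragment 4: offset=4 data="nWlo" -> buffer=????nWloMl??FcVK -> prefix_len=0
Fragment 5: offset=10 data="Ah" -> buffer=????nWloMlAhFcVK -> prefix_len=0
Fragment 6: offset=0 data="vfSS" -> buffer=vfSSnWloMlAhFcVK -> prefix_len=16

Answer: 0 0 0 0 0 16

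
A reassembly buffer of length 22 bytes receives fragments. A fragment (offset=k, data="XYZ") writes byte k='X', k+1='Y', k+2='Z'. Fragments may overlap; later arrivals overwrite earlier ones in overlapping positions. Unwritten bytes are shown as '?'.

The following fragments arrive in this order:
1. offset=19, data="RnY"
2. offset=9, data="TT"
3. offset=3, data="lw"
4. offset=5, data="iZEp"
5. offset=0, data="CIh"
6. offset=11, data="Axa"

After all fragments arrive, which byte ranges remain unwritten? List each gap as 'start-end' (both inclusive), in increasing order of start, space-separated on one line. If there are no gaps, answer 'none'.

Fragment 1: offset=19 len=3
Fragment 2: offset=9 len=2
Fragment 3: offset=3 len=2
Fragment 4: offset=5 len=4
Fragment 5: offset=0 len=3
Fragment 6: offset=11 len=3
Gaps: 14-18

Answer: 14-18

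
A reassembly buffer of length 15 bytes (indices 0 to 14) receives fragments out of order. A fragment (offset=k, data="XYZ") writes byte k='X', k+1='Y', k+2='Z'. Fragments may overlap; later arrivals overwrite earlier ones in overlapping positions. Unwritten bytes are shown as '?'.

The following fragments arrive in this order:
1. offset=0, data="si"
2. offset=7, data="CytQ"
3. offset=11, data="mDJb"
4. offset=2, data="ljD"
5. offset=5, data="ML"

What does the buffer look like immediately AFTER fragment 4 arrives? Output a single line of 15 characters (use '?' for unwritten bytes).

Answer: siljD??CytQmDJb

Derivation:
Fragment 1: offset=0 data="si" -> buffer=si?????????????
Fragment 2: offset=7 data="CytQ" -> buffer=si?????CytQ????
Fragment 3: offset=11 data="mDJb" -> buffer=si?????CytQmDJb
Fragment 4: offset=2 data="ljD" -> buffer=siljD??CytQmDJb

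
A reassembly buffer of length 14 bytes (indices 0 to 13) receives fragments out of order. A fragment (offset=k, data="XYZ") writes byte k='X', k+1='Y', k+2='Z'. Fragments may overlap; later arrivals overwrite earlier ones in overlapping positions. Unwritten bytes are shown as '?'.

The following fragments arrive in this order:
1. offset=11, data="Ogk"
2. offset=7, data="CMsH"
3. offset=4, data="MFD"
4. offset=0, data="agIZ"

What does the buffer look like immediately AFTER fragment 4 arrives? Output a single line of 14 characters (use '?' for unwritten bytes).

Answer: agIZMFDCMsHOgk

Derivation:
Fragment 1: offset=11 data="Ogk" -> buffer=???????????Ogk
Fragment 2: offset=7 data="CMsH" -> buffer=???????CMsHOgk
Fragment 3: offset=4 data="MFD" -> buffer=????MFDCMsHOgk
Fragment 4: offset=0 data="agIZ" -> buffer=agIZMFDCMsHOgk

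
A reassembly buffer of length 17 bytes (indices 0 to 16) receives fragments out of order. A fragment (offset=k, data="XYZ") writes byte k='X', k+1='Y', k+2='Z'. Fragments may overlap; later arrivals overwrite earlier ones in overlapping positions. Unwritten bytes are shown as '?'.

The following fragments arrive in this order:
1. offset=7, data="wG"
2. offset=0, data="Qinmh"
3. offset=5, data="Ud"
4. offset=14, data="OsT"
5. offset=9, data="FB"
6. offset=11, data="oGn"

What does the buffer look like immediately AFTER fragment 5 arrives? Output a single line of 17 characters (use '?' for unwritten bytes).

Fragment 1: offset=7 data="wG" -> buffer=???????wG????????
Fragment 2: offset=0 data="Qinmh" -> buffer=Qinmh??wG????????
Fragment 3: offset=5 data="Ud" -> buffer=QinmhUdwG????????
Fragment 4: offset=14 data="OsT" -> buffer=QinmhUdwG?????OsT
Fragment 5: offset=9 data="FB" -> buffer=QinmhUdwGFB???OsT

Answer: QinmhUdwGFB???OsT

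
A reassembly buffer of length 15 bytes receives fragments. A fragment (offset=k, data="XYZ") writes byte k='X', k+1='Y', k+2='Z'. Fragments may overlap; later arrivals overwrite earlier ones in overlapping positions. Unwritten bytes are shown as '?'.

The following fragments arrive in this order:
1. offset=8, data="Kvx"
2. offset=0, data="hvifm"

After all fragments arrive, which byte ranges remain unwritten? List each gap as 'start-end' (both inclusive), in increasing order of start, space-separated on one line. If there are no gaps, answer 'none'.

Fragment 1: offset=8 len=3
Fragment 2: offset=0 len=5
Gaps: 5-7 11-14

Answer: 5-7 11-14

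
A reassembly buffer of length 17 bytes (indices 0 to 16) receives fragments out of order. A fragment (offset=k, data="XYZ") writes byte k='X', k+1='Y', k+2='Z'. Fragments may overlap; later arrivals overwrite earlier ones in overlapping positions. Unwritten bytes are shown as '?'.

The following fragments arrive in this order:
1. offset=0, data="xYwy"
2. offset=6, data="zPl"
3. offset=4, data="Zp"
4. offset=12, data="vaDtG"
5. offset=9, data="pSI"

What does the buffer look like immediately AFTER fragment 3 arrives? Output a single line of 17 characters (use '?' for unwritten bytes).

Fragment 1: offset=0 data="xYwy" -> buffer=xYwy?????????????
Fragment 2: offset=6 data="zPl" -> buffer=xYwy??zPl????????
Fragment 3: offset=4 data="Zp" -> buffer=xYwyZpzPl????????

Answer: xYwyZpzPl????????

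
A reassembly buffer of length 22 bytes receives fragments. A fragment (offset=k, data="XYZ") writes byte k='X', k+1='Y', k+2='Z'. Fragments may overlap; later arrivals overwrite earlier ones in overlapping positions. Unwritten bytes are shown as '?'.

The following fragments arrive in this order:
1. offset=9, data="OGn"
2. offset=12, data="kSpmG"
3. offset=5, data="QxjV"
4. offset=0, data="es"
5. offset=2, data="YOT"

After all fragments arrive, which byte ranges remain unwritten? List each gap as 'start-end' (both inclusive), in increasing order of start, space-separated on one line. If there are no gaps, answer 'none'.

Fragment 1: offset=9 len=3
Fragment 2: offset=12 len=5
Fragment 3: offset=5 len=4
Fragment 4: offset=0 len=2
Fragment 5: offset=2 len=3
Gaps: 17-21

Answer: 17-21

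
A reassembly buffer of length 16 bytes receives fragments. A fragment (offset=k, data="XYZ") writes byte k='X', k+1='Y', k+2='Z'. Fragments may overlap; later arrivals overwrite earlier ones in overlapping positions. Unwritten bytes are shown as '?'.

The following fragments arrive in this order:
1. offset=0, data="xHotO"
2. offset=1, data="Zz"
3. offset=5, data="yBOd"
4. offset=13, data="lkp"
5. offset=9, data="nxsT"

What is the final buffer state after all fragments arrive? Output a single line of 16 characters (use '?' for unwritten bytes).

Answer: xZztOyBOdnxsTlkp

Derivation:
Fragment 1: offset=0 data="xHotO" -> buffer=xHotO???????????
Fragment 2: offset=1 data="Zz" -> buffer=xZztO???????????
Fragment 3: offset=5 data="yBOd" -> buffer=xZztOyBOd???????
Fragment 4: offset=13 data="lkp" -> buffer=xZztOyBOd????lkp
Fragment 5: offset=9 data="nxsT" -> buffer=xZztOyBOdnxsTlkp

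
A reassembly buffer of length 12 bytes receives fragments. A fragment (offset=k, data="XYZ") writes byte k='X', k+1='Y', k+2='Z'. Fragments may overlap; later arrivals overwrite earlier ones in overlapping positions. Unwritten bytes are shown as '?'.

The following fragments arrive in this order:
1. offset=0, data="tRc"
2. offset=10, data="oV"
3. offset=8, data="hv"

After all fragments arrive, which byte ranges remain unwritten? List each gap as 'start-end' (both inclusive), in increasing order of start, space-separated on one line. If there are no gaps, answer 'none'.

Fragment 1: offset=0 len=3
Fragment 2: offset=10 len=2
Fragment 3: offset=8 len=2
Gaps: 3-7

Answer: 3-7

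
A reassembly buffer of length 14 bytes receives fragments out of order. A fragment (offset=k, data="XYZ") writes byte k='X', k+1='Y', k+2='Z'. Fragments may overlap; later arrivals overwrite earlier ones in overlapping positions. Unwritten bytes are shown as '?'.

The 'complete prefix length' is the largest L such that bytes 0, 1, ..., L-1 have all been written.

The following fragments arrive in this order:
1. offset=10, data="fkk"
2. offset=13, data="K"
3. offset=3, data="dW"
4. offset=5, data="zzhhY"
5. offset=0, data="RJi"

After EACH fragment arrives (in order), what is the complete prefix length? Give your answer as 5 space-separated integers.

Fragment 1: offset=10 data="fkk" -> buffer=??????????fkk? -> prefix_len=0
Fragment 2: offset=13 data="K" -> buffer=??????????fkkK -> prefix_len=0
Fragment 3: offset=3 data="dW" -> buffer=???dW?????fkkK -> prefix_len=0
Fragment 4: offset=5 data="zzhhY" -> buffer=???dWzzhhYfkkK -> prefix_len=0
Fragment 5: offset=0 data="RJi" -> buffer=RJidWzzhhYfkkK -> prefix_len=14

Answer: 0 0 0 0 14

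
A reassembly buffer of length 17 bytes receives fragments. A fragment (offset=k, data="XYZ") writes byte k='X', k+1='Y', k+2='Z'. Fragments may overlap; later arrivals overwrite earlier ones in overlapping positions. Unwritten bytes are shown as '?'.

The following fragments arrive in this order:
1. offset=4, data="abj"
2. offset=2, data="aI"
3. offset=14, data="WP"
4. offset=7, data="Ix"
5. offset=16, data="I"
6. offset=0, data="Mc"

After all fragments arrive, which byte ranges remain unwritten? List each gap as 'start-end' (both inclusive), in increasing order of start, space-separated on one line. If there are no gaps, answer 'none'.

Fragment 1: offset=4 len=3
Fragment 2: offset=2 len=2
Fragment 3: offset=14 len=2
Fragment 4: offset=7 len=2
Fragment 5: offset=16 len=1
Fragment 6: offset=0 len=2
Gaps: 9-13

Answer: 9-13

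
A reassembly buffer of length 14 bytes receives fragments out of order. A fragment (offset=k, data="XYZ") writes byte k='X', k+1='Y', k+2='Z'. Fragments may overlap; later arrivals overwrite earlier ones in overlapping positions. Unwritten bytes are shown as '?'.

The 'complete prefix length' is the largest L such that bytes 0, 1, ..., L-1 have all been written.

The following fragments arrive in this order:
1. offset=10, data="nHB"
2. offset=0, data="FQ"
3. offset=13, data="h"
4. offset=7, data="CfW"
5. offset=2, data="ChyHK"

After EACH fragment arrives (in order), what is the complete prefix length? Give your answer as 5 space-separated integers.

Answer: 0 2 2 2 14

Derivation:
Fragment 1: offset=10 data="nHB" -> buffer=??????????nHB? -> prefix_len=0
Fragment 2: offset=0 data="FQ" -> buffer=FQ????????nHB? -> prefix_len=2
Fragment 3: offset=13 data="h" -> buffer=FQ????????nHBh -> prefix_len=2
Fragment 4: offset=7 data="CfW" -> buffer=FQ?????CfWnHBh -> prefix_len=2
Fragment 5: offset=2 data="ChyHK" -> buffer=FQChyHKCfWnHBh -> prefix_len=14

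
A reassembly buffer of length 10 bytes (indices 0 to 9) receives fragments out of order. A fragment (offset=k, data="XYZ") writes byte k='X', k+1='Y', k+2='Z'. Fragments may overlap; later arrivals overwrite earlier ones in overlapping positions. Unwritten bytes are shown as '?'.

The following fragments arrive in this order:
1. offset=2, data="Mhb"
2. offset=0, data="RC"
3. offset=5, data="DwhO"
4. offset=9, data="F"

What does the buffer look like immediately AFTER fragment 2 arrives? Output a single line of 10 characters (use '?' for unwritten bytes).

Answer: RCMhb?????

Derivation:
Fragment 1: offset=2 data="Mhb" -> buffer=??Mhb?????
Fragment 2: offset=0 data="RC" -> buffer=RCMhb?????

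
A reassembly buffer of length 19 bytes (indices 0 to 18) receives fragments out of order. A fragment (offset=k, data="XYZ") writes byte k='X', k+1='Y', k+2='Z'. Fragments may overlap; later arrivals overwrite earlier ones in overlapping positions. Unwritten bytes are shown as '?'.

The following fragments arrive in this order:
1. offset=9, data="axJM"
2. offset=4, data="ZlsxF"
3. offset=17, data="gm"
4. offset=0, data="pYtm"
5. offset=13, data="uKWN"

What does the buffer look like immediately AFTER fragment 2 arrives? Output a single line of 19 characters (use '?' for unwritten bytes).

Answer: ????ZlsxFaxJM??????

Derivation:
Fragment 1: offset=9 data="axJM" -> buffer=?????????axJM??????
Fragment 2: offset=4 data="ZlsxF" -> buffer=????ZlsxFaxJM??????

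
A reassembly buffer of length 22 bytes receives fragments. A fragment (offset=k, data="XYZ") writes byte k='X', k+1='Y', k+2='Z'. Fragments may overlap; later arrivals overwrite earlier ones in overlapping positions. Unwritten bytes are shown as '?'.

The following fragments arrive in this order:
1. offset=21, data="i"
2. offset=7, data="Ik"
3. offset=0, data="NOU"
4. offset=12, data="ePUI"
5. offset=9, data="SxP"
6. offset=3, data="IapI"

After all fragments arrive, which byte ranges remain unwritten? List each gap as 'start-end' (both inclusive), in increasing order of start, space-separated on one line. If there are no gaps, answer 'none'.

Fragment 1: offset=21 len=1
Fragment 2: offset=7 len=2
Fragment 3: offset=0 len=3
Fragment 4: offset=12 len=4
Fragment 5: offset=9 len=3
Fragment 6: offset=3 len=4
Gaps: 16-20

Answer: 16-20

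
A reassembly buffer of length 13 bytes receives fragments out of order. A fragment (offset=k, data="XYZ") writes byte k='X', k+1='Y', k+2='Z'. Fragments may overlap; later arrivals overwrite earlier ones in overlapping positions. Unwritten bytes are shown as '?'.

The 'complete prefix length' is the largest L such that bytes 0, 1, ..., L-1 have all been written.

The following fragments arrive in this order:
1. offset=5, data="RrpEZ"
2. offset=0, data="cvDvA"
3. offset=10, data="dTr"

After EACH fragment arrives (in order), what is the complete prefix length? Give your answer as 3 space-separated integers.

Fragment 1: offset=5 data="RrpEZ" -> buffer=?????RrpEZ??? -> prefix_len=0
Fragment 2: offset=0 data="cvDvA" -> buffer=cvDvARrpEZ??? -> prefix_len=10
Fragment 3: offset=10 data="dTr" -> buffer=cvDvARrpEZdTr -> prefix_len=13

Answer: 0 10 13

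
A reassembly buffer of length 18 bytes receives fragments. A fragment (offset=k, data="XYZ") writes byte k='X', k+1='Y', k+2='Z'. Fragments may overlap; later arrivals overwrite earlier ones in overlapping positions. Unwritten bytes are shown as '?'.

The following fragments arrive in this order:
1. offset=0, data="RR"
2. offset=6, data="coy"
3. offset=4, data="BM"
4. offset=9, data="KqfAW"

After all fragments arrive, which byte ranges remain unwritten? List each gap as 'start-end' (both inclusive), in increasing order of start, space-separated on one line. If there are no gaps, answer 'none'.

Answer: 2-3 14-17

Derivation:
Fragment 1: offset=0 len=2
Fragment 2: offset=6 len=3
Fragment 3: offset=4 len=2
Fragment 4: offset=9 len=5
Gaps: 2-3 14-17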